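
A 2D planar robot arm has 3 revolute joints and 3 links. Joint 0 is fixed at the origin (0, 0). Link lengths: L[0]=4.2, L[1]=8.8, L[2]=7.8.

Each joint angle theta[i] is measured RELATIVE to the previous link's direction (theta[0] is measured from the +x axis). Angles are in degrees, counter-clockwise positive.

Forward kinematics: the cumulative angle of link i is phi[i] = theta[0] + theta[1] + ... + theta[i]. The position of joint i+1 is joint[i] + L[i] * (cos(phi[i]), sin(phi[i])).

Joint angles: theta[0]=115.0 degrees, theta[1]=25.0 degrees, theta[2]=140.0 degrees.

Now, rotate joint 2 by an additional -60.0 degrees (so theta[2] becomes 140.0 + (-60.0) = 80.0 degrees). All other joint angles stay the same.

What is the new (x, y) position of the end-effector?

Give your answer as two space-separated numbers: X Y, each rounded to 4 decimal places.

Answer: -14.4913 4.4493

Derivation:
joint[0] = (0.0000, 0.0000)  (base)
link 0: phi[0] = 115 = 115 deg
  cos(115 deg) = -0.4226, sin(115 deg) = 0.9063
  joint[1] = (0.0000, 0.0000) + 4.2 * (-0.4226, 0.9063) = (0.0000 + -1.7750, 0.0000 + 3.8065) = (-1.7750, 3.8065)
link 1: phi[1] = 115 + 25 = 140 deg
  cos(140 deg) = -0.7660, sin(140 deg) = 0.6428
  joint[2] = (-1.7750, 3.8065) + 8.8 * (-0.7660, 0.6428) = (-1.7750 + -6.7412, 3.8065 + 5.6565) = (-8.5162, 9.4630)
link 2: phi[2] = 115 + 25 + 80 = 220 deg
  cos(220 deg) = -0.7660, sin(220 deg) = -0.6428
  joint[3] = (-8.5162, 9.4630) + 7.8 * (-0.7660, -0.6428) = (-8.5162 + -5.9751, 9.4630 + -5.0137) = (-14.4913, 4.4493)
End effector: (-14.4913, 4.4493)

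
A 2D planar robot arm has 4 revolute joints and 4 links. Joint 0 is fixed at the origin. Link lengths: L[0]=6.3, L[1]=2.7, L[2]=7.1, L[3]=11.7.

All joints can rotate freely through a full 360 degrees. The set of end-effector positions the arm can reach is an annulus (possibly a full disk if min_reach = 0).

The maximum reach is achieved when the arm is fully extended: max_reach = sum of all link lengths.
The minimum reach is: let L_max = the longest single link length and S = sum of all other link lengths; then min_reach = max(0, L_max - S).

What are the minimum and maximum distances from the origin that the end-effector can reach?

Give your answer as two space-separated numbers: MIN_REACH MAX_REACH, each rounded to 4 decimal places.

Link lengths: [6.3, 2.7, 7.1, 11.7]
max_reach = 6.3 + 2.7 + 7.1 + 11.7 = 27.8
L_max = max([6.3, 2.7, 7.1, 11.7]) = 11.7
S (sum of others) = 27.8 - 11.7 = 16.1
min_reach = max(0, 11.7 - 16.1) = max(0, -4.4) = 0

Answer: 0.0000 27.8000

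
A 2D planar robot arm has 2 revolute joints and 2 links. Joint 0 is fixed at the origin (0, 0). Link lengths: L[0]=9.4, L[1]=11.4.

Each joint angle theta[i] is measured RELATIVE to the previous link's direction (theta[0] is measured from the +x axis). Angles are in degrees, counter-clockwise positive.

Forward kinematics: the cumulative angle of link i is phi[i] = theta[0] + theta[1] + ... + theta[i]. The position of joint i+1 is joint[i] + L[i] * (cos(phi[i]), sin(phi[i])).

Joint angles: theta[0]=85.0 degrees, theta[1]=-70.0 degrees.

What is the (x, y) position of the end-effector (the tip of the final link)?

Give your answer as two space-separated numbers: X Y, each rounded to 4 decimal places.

Answer: 11.8308 12.3148

Derivation:
joint[0] = (0.0000, 0.0000)  (base)
link 0: phi[0] = 85 = 85 deg
  cos(85 deg) = 0.0872, sin(85 deg) = 0.9962
  joint[1] = (0.0000, 0.0000) + 9.4 * (0.0872, 0.9962) = (0.0000 + 0.8193, 0.0000 + 9.3642) = (0.8193, 9.3642)
link 1: phi[1] = 85 + -70 = 15 deg
  cos(15 deg) = 0.9659, sin(15 deg) = 0.2588
  joint[2] = (0.8193, 9.3642) + 11.4 * (0.9659, 0.2588) = (0.8193 + 11.0116, 9.3642 + 2.9505) = (11.8308, 12.3148)
End effector: (11.8308, 12.3148)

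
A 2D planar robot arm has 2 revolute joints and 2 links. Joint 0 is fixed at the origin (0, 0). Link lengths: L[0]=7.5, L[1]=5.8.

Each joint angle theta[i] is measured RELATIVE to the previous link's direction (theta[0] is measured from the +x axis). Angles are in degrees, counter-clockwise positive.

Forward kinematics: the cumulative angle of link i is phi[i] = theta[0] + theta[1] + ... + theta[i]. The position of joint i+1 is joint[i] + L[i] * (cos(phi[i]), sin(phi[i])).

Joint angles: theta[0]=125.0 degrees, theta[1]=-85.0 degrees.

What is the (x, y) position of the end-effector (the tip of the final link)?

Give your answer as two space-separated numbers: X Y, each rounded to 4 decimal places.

Answer: 0.1412 9.8718

Derivation:
joint[0] = (0.0000, 0.0000)  (base)
link 0: phi[0] = 125 = 125 deg
  cos(125 deg) = -0.5736, sin(125 deg) = 0.8192
  joint[1] = (0.0000, 0.0000) + 7.5 * (-0.5736, 0.8192) = (0.0000 + -4.3018, 0.0000 + 6.1436) = (-4.3018, 6.1436)
link 1: phi[1] = 125 + -85 = 40 deg
  cos(40 deg) = 0.7660, sin(40 deg) = 0.6428
  joint[2] = (-4.3018, 6.1436) + 5.8 * (0.7660, 0.6428) = (-4.3018 + 4.4431, 6.1436 + 3.7282) = (0.1412, 9.8718)
End effector: (0.1412, 9.8718)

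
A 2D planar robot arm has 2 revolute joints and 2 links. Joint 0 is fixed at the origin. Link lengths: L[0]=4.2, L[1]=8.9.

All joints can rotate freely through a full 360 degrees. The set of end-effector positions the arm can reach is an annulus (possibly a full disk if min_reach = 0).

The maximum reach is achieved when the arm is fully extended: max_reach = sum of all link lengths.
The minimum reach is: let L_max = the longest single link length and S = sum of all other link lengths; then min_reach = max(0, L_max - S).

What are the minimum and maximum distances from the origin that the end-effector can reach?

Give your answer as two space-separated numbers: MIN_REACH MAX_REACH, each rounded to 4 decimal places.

Link lengths: [4.2, 8.9]
max_reach = 4.2 + 8.9 = 13.1
L_max = max([4.2, 8.9]) = 8.9
S (sum of others) = 13.1 - 8.9 = 4.2
min_reach = max(0, 8.9 - 4.2) = max(0, 4.7) = 4.7

Answer: 4.7000 13.1000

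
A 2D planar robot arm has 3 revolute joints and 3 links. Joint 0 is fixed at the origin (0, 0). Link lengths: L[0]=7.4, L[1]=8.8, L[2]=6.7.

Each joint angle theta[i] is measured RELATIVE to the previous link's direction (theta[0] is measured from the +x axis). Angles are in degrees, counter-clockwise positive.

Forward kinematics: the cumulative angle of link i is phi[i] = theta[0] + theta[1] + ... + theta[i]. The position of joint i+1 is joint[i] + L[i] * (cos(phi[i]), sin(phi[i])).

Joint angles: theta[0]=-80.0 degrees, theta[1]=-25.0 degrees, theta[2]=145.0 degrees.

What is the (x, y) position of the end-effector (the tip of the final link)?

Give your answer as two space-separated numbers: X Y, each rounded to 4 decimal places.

Answer: 4.1399 -11.4810

Derivation:
joint[0] = (0.0000, 0.0000)  (base)
link 0: phi[0] = -80 = -80 deg
  cos(-80 deg) = 0.1736, sin(-80 deg) = -0.9848
  joint[1] = (0.0000, 0.0000) + 7.4 * (0.1736, -0.9848) = (0.0000 + 1.2850, 0.0000 + -7.2876) = (1.2850, -7.2876)
link 1: phi[1] = -80 + -25 = -105 deg
  cos(-105 deg) = -0.2588, sin(-105 deg) = -0.9659
  joint[2] = (1.2850, -7.2876) + 8.8 * (-0.2588, -0.9659) = (1.2850 + -2.2776, -7.2876 + -8.5001) = (-0.9926, -15.7877)
link 2: phi[2] = -80 + -25 + 145 = 40 deg
  cos(40 deg) = 0.7660, sin(40 deg) = 0.6428
  joint[3] = (-0.9926, -15.7877) + 6.7 * (0.7660, 0.6428) = (-0.9926 + 5.1325, -15.7877 + 4.3067) = (4.1399, -11.4810)
End effector: (4.1399, -11.4810)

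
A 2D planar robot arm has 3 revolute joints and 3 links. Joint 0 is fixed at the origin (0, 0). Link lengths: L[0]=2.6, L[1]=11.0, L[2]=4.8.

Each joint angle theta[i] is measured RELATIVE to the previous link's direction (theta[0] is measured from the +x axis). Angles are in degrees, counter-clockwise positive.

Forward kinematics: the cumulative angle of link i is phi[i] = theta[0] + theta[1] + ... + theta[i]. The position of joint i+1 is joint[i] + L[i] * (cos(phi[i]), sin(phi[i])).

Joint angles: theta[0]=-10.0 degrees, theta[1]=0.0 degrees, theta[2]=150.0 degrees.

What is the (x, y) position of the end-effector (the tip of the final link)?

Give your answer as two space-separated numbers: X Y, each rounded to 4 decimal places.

joint[0] = (0.0000, 0.0000)  (base)
link 0: phi[0] = -10 = -10 deg
  cos(-10 deg) = 0.9848, sin(-10 deg) = -0.1736
  joint[1] = (0.0000, 0.0000) + 2.6 * (0.9848, -0.1736) = (0.0000 + 2.5605, 0.0000 + -0.4515) = (2.5605, -0.4515)
link 1: phi[1] = -10 + 0 = -10 deg
  cos(-10 deg) = 0.9848, sin(-10 deg) = -0.1736
  joint[2] = (2.5605, -0.4515) + 11 * (0.9848, -0.1736) = (2.5605 + 10.8329, -0.4515 + -1.9101) = (13.3934, -2.3616)
link 2: phi[2] = -10 + 0 + 150 = 140 deg
  cos(140 deg) = -0.7660, sin(140 deg) = 0.6428
  joint[3] = (13.3934, -2.3616) + 4.8 * (-0.7660, 0.6428) = (13.3934 + -3.6770, -2.3616 + 3.0854) = (9.7164, 0.7238)
End effector: (9.7164, 0.7238)

Answer: 9.7164 0.7238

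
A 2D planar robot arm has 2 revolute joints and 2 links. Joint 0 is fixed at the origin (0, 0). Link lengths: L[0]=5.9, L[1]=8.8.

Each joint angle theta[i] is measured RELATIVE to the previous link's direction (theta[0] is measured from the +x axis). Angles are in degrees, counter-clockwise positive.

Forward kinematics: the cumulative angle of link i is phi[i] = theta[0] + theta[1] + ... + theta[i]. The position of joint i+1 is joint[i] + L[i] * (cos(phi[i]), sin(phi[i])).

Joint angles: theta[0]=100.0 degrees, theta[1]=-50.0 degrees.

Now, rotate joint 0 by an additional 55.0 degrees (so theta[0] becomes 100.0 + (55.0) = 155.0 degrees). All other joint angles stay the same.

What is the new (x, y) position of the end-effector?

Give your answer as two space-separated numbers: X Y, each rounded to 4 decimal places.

Answer: -7.6248 10.9936

Derivation:
joint[0] = (0.0000, 0.0000)  (base)
link 0: phi[0] = 155 = 155 deg
  cos(155 deg) = -0.9063, sin(155 deg) = 0.4226
  joint[1] = (0.0000, 0.0000) + 5.9 * (-0.9063, 0.4226) = (0.0000 + -5.3472, 0.0000 + 2.4934) = (-5.3472, 2.4934)
link 1: phi[1] = 155 + -50 = 105 deg
  cos(105 deg) = -0.2588, sin(105 deg) = 0.9659
  joint[2] = (-5.3472, 2.4934) + 8.8 * (-0.2588, 0.9659) = (-5.3472 + -2.2776, 2.4934 + 8.5001) = (-7.6248, 10.9936)
End effector: (-7.6248, 10.9936)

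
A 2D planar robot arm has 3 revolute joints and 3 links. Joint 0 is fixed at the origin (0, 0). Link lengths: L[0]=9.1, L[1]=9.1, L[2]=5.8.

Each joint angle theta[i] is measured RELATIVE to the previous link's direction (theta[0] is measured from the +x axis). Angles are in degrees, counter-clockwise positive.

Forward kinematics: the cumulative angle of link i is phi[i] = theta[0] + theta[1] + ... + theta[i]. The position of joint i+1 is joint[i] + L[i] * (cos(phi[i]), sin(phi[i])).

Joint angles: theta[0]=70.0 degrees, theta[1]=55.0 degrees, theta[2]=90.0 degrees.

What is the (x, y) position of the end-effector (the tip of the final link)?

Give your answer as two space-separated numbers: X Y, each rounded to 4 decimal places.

Answer: -6.8582 12.6787

Derivation:
joint[0] = (0.0000, 0.0000)  (base)
link 0: phi[0] = 70 = 70 deg
  cos(70 deg) = 0.3420, sin(70 deg) = 0.9397
  joint[1] = (0.0000, 0.0000) + 9.1 * (0.3420, 0.9397) = (0.0000 + 3.1124, 0.0000 + 8.5512) = (3.1124, 8.5512)
link 1: phi[1] = 70 + 55 = 125 deg
  cos(125 deg) = -0.5736, sin(125 deg) = 0.8192
  joint[2] = (3.1124, 8.5512) + 9.1 * (-0.5736, 0.8192) = (3.1124 + -5.2195, 8.5512 + 7.4543) = (-2.1072, 16.0055)
link 2: phi[2] = 70 + 55 + 90 = 215 deg
  cos(215 deg) = -0.8192, sin(215 deg) = -0.5736
  joint[3] = (-2.1072, 16.0055) + 5.8 * (-0.8192, -0.5736) = (-2.1072 + -4.7511, 16.0055 + -3.3267) = (-6.8582, 12.6787)
End effector: (-6.8582, 12.6787)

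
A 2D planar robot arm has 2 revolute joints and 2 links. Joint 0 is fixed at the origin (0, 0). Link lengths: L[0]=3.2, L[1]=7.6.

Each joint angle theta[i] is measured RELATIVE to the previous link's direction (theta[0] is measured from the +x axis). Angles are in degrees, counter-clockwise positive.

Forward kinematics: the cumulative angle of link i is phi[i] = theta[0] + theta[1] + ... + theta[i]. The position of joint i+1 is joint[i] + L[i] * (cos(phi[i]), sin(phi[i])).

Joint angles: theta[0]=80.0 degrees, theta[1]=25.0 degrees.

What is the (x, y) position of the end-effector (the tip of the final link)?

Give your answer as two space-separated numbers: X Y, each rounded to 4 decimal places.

joint[0] = (0.0000, 0.0000)  (base)
link 0: phi[0] = 80 = 80 deg
  cos(80 deg) = 0.1736, sin(80 deg) = 0.9848
  joint[1] = (0.0000, 0.0000) + 3.2 * (0.1736, 0.9848) = (0.0000 + 0.5557, 0.0000 + 3.1514) = (0.5557, 3.1514)
link 1: phi[1] = 80 + 25 = 105 deg
  cos(105 deg) = -0.2588, sin(105 deg) = 0.9659
  joint[2] = (0.5557, 3.1514) + 7.6 * (-0.2588, 0.9659) = (0.5557 + -1.9670, 3.1514 + 7.3410) = (-1.4114, 10.4924)
End effector: (-1.4114, 10.4924)

Answer: -1.4114 10.4924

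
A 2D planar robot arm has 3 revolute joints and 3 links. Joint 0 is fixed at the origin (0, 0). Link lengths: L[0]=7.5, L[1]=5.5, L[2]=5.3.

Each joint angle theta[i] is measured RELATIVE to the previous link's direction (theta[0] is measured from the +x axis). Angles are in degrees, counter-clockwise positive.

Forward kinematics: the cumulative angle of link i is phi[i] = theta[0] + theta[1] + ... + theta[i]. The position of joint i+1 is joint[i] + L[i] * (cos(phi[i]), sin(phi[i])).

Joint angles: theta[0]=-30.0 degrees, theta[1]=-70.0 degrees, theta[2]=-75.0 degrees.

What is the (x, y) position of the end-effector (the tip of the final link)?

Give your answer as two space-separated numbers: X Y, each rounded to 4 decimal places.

joint[0] = (0.0000, 0.0000)  (base)
link 0: phi[0] = -30 = -30 deg
  cos(-30 deg) = 0.8660, sin(-30 deg) = -0.5000
  joint[1] = (0.0000, 0.0000) + 7.5 * (0.8660, -0.5000) = (0.0000 + 6.4952, 0.0000 + -3.7500) = (6.4952, -3.7500)
link 1: phi[1] = -30 + -70 = -100 deg
  cos(-100 deg) = -0.1736, sin(-100 deg) = -0.9848
  joint[2] = (6.4952, -3.7500) + 5.5 * (-0.1736, -0.9848) = (6.4952 + -0.9551, -3.7500 + -5.4164) = (5.5401, -9.1664)
link 2: phi[2] = -30 + -70 + -75 = -175 deg
  cos(-175 deg) = -0.9962, sin(-175 deg) = -0.0872
  joint[3] = (5.5401, -9.1664) + 5.3 * (-0.9962, -0.0872) = (5.5401 + -5.2798, -9.1664 + -0.4619) = (0.2603, -9.6284)
End effector: (0.2603, -9.6284)

Answer: 0.2603 -9.6284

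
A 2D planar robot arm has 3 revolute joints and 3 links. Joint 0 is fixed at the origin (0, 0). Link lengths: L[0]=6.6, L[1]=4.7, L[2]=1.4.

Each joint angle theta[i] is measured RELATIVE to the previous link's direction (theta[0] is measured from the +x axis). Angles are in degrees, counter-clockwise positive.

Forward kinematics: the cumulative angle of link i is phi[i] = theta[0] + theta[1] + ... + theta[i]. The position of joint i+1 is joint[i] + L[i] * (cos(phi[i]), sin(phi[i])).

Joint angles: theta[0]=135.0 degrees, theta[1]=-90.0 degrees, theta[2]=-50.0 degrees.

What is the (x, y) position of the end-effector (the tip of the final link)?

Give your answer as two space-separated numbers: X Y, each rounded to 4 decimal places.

Answer: 0.0512 7.8683

Derivation:
joint[0] = (0.0000, 0.0000)  (base)
link 0: phi[0] = 135 = 135 deg
  cos(135 deg) = -0.7071, sin(135 deg) = 0.7071
  joint[1] = (0.0000, 0.0000) + 6.6 * (-0.7071, 0.7071) = (0.0000 + -4.6669, 0.0000 + 4.6669) = (-4.6669, 4.6669)
link 1: phi[1] = 135 + -90 = 45 deg
  cos(45 deg) = 0.7071, sin(45 deg) = 0.7071
  joint[2] = (-4.6669, 4.6669) + 4.7 * (0.7071, 0.7071) = (-4.6669 + 3.3234, 4.6669 + 3.3234) = (-1.3435, 7.9903)
link 2: phi[2] = 135 + -90 + -50 = -5 deg
  cos(-5 deg) = 0.9962, sin(-5 deg) = -0.0872
  joint[3] = (-1.3435, 7.9903) + 1.4 * (0.9962, -0.0872) = (-1.3435 + 1.3947, 7.9903 + -0.1220) = (0.0512, 7.8683)
End effector: (0.0512, 7.8683)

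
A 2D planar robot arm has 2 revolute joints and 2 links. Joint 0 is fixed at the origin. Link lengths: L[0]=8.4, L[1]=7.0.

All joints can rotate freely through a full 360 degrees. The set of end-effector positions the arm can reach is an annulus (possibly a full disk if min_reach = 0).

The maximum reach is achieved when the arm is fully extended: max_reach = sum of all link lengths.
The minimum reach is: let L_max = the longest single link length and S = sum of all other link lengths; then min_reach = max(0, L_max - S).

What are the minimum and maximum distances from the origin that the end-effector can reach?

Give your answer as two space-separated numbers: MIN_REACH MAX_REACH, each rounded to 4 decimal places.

Link lengths: [8.4, 7.0]
max_reach = 8.4 + 7 = 15.4
L_max = max([8.4, 7.0]) = 8.4
S (sum of others) = 15.4 - 8.4 = 7
min_reach = max(0, 8.4 - 7) = max(0, 1.4) = 1.4

Answer: 1.4000 15.4000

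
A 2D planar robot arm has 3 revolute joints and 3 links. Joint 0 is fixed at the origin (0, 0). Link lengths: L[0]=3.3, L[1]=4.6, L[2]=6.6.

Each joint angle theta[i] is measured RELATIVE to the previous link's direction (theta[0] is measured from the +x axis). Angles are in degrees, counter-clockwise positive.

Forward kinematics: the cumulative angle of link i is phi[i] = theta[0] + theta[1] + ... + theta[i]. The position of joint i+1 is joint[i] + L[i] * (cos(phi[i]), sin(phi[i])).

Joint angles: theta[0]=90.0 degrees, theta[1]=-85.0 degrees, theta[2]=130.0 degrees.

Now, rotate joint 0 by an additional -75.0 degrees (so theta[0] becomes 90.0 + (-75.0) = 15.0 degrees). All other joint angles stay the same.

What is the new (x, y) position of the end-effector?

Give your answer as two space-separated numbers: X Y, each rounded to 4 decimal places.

joint[0] = (0.0000, 0.0000)  (base)
link 0: phi[0] = 15 = 15 deg
  cos(15 deg) = 0.9659, sin(15 deg) = 0.2588
  joint[1] = (0.0000, 0.0000) + 3.3 * (0.9659, 0.2588) = (0.0000 + 3.1876, 0.0000 + 0.8541) = (3.1876, 0.8541)
link 1: phi[1] = 15 + -85 = -70 deg
  cos(-70 deg) = 0.3420, sin(-70 deg) = -0.9397
  joint[2] = (3.1876, 0.8541) + 4.6 * (0.3420, -0.9397) = (3.1876 + 1.5733, 0.8541 + -4.3226) = (4.7608, -3.4685)
link 2: phi[2] = 15 + -85 + 130 = 60 deg
  cos(60 deg) = 0.5000, sin(60 deg) = 0.8660
  joint[3] = (4.7608, -3.4685) + 6.6 * (0.5000, 0.8660) = (4.7608 + 3.3000, -3.4685 + 5.7158) = (8.0608, 2.2473)
End effector: (8.0608, 2.2473)

Answer: 8.0608 2.2473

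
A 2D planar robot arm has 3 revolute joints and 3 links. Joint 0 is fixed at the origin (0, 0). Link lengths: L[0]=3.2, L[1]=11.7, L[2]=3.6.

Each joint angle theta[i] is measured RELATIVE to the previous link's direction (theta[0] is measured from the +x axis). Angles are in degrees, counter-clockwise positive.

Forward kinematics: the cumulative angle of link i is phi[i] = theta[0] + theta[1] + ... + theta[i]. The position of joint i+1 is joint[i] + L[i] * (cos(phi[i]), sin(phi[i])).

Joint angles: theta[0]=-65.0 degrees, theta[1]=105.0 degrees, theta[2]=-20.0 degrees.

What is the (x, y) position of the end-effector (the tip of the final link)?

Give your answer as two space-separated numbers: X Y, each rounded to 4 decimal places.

Answer: 13.6980 5.8517

Derivation:
joint[0] = (0.0000, 0.0000)  (base)
link 0: phi[0] = -65 = -65 deg
  cos(-65 deg) = 0.4226, sin(-65 deg) = -0.9063
  joint[1] = (0.0000, 0.0000) + 3.2 * (0.4226, -0.9063) = (0.0000 + 1.3524, 0.0000 + -2.9002) = (1.3524, -2.9002)
link 1: phi[1] = -65 + 105 = 40 deg
  cos(40 deg) = 0.7660, sin(40 deg) = 0.6428
  joint[2] = (1.3524, -2.9002) + 11.7 * (0.7660, 0.6428) = (1.3524 + 8.9627, -2.9002 + 7.5206) = (10.3151, 4.6204)
link 2: phi[2] = -65 + 105 + -20 = 20 deg
  cos(20 deg) = 0.9397, sin(20 deg) = 0.3420
  joint[3] = (10.3151, 4.6204) + 3.6 * (0.9397, 0.3420) = (10.3151 + 3.3829, 4.6204 + 1.2313) = (13.6980, 5.8517)
End effector: (13.6980, 5.8517)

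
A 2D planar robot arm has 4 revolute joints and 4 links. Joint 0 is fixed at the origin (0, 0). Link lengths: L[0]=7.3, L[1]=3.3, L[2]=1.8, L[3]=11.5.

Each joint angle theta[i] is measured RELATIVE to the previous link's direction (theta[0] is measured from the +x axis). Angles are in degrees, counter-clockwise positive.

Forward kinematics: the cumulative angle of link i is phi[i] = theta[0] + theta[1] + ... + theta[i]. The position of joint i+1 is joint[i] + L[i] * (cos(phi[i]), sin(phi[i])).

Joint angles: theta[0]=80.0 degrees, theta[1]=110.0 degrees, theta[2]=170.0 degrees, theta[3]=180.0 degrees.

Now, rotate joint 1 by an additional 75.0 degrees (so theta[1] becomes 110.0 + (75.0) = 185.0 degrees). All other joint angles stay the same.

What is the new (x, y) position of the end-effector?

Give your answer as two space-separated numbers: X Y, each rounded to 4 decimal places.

Answer: -1.5305 -5.4678

Derivation:
joint[0] = (0.0000, 0.0000)  (base)
link 0: phi[0] = 80 = 80 deg
  cos(80 deg) = 0.1736, sin(80 deg) = 0.9848
  joint[1] = (0.0000, 0.0000) + 7.3 * (0.1736, 0.9848) = (0.0000 + 1.2676, 0.0000 + 7.1891) = (1.2676, 7.1891)
link 1: phi[1] = 80 + 185 = 265 deg
  cos(265 deg) = -0.0872, sin(265 deg) = -0.9962
  joint[2] = (1.2676, 7.1891) + 3.3 * (-0.0872, -0.9962) = (1.2676 + -0.2876, 7.1891 + -3.2874) = (0.9800, 3.9017)
link 2: phi[2] = 80 + 185 + 170 = 435 deg
  cos(435 deg) = 0.2588, sin(435 deg) = 0.9659
  joint[3] = (0.9800, 3.9017) + 1.8 * (0.2588, 0.9659) = (0.9800 + 0.4659, 3.9017 + 1.7387) = (1.4459, 5.6403)
link 3: phi[3] = 80 + 185 + 170 + 180 = 615 deg
  cos(615 deg) = -0.2588, sin(615 deg) = -0.9659
  joint[4] = (1.4459, 5.6403) + 11.5 * (-0.2588, -0.9659) = (1.4459 + -2.9764, 5.6403 + -11.1081) = (-1.5305, -5.4678)
End effector: (-1.5305, -5.4678)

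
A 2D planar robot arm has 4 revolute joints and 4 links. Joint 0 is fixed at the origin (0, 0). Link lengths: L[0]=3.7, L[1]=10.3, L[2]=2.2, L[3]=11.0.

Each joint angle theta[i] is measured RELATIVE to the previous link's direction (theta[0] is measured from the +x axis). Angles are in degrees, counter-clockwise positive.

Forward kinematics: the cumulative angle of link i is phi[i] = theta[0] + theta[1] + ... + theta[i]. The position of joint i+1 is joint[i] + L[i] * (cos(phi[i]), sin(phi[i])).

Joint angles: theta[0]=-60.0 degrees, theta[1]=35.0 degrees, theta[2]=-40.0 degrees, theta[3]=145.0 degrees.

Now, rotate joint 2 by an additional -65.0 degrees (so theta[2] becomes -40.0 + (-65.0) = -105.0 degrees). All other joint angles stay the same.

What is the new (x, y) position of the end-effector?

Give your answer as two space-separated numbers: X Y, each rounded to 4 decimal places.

joint[0] = (0.0000, 0.0000)  (base)
link 0: phi[0] = -60 = -60 deg
  cos(-60 deg) = 0.5000, sin(-60 deg) = -0.8660
  joint[1] = (0.0000, 0.0000) + 3.7 * (0.5000, -0.8660) = (0.0000 + 1.8500, 0.0000 + -3.2043) = (1.8500, -3.2043)
link 1: phi[1] = -60 + 35 = -25 deg
  cos(-25 deg) = 0.9063, sin(-25 deg) = -0.4226
  joint[2] = (1.8500, -3.2043) + 10.3 * (0.9063, -0.4226) = (1.8500 + 9.3350, -3.2043 + -4.3530) = (11.1850, -7.5573)
link 2: phi[2] = -60 + 35 + -105 = -130 deg
  cos(-130 deg) = -0.6428, sin(-130 deg) = -0.7660
  joint[3] = (11.1850, -7.5573) + 2.2 * (-0.6428, -0.7660) = (11.1850 + -1.4141, -7.5573 + -1.6853) = (9.7708, -9.2426)
link 3: phi[3] = -60 + 35 + -105 + 145 = 15 deg
  cos(15 deg) = 0.9659, sin(15 deg) = 0.2588
  joint[4] = (9.7708, -9.2426) + 11 * (0.9659, 0.2588) = (9.7708 + 10.6252, -9.2426 + 2.8470) = (20.3960, -6.3956)
End effector: (20.3960, -6.3956)

Answer: 20.3960 -6.3956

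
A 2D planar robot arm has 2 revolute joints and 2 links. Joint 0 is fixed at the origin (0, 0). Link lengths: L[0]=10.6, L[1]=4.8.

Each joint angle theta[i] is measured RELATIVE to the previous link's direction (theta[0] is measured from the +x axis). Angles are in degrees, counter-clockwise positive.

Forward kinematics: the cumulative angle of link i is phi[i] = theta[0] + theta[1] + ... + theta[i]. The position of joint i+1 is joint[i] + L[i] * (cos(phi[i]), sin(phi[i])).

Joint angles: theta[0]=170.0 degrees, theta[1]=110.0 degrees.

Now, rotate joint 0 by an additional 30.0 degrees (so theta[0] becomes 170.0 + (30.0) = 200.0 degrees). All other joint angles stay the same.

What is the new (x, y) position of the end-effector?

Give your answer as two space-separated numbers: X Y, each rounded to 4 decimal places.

joint[0] = (0.0000, 0.0000)  (base)
link 0: phi[0] = 200 = 200 deg
  cos(200 deg) = -0.9397, sin(200 deg) = -0.3420
  joint[1] = (0.0000, 0.0000) + 10.6 * (-0.9397, -0.3420) = (0.0000 + -9.9607, 0.0000 + -3.6254) = (-9.9607, -3.6254)
link 1: phi[1] = 200 + 110 = 310 deg
  cos(310 deg) = 0.6428, sin(310 deg) = -0.7660
  joint[2] = (-9.9607, -3.6254) + 4.8 * (0.6428, -0.7660) = (-9.9607 + 3.0854, -3.6254 + -3.6770) = (-6.8754, -7.3024)
End effector: (-6.8754, -7.3024)

Answer: -6.8754 -7.3024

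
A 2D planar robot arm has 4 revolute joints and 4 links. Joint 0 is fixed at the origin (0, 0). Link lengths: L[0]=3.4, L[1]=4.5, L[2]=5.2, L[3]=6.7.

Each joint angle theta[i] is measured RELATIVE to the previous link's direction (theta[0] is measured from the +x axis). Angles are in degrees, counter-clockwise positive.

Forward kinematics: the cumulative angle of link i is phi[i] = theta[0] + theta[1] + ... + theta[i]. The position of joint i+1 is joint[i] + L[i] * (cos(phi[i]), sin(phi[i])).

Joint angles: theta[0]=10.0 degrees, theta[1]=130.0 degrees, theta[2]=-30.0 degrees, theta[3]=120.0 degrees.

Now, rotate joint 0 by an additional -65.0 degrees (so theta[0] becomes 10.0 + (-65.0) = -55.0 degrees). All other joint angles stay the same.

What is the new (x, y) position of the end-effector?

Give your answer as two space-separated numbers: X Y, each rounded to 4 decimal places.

Answer: 0.3201 6.9726

Derivation:
joint[0] = (0.0000, 0.0000)  (base)
link 0: phi[0] = -55 = -55 deg
  cos(-55 deg) = 0.5736, sin(-55 deg) = -0.8192
  joint[1] = (0.0000, 0.0000) + 3.4 * (0.5736, -0.8192) = (0.0000 + 1.9502, 0.0000 + -2.7851) = (1.9502, -2.7851)
link 1: phi[1] = -55 + 130 = 75 deg
  cos(75 deg) = 0.2588, sin(75 deg) = 0.9659
  joint[2] = (1.9502, -2.7851) + 4.5 * (0.2588, 0.9659) = (1.9502 + 1.1647, -2.7851 + 4.3467) = (3.1148, 1.5615)
link 2: phi[2] = -55 + 130 + -30 = 45 deg
  cos(45 deg) = 0.7071, sin(45 deg) = 0.7071
  joint[3] = (3.1148, 1.5615) + 5.2 * (0.7071, 0.7071) = (3.1148 + 3.6770, 1.5615 + 3.6770) = (6.7918, 5.2385)
link 3: phi[3] = -55 + 130 + -30 + 120 = 165 deg
  cos(165 deg) = -0.9659, sin(165 deg) = 0.2588
  joint[4] = (6.7918, 5.2385) + 6.7 * (-0.9659, 0.2588) = (6.7918 + -6.4717, 5.2385 + 1.7341) = (0.3201, 6.9726)
End effector: (0.3201, 6.9726)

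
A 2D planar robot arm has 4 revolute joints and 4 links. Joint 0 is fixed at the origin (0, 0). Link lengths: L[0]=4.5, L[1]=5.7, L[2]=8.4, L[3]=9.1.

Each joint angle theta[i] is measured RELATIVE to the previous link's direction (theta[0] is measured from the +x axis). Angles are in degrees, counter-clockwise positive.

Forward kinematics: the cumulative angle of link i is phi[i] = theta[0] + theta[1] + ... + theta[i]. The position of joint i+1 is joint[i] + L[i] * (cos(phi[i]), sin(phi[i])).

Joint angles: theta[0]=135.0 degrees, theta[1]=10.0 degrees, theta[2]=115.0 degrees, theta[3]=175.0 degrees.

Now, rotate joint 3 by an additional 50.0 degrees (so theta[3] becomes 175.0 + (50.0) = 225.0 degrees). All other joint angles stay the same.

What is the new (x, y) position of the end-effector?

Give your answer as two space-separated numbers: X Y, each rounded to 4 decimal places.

joint[0] = (0.0000, 0.0000)  (base)
link 0: phi[0] = 135 = 135 deg
  cos(135 deg) = -0.7071, sin(135 deg) = 0.7071
  joint[1] = (0.0000, 0.0000) + 4.5 * (-0.7071, 0.7071) = (0.0000 + -3.1820, 0.0000 + 3.1820) = (-3.1820, 3.1820)
link 1: phi[1] = 135 + 10 = 145 deg
  cos(145 deg) = -0.8192, sin(145 deg) = 0.5736
  joint[2] = (-3.1820, 3.1820) + 5.7 * (-0.8192, 0.5736) = (-3.1820 + -4.6692, 3.1820 + 3.2694) = (-7.8511, 6.4514)
link 2: phi[2] = 135 + 10 + 115 = 260 deg
  cos(260 deg) = -0.1736, sin(260 deg) = -0.9848
  joint[3] = (-7.8511, 6.4514) + 8.4 * (-0.1736, -0.9848) = (-7.8511 + -1.4586, 6.4514 + -8.2724) = (-9.3098, -1.8210)
link 3: phi[3] = 135 + 10 + 115 + 225 = 485 deg
  cos(485 deg) = -0.5736, sin(485 deg) = 0.8192
  joint[4] = (-9.3098, -1.8210) + 9.1 * (-0.5736, 0.8192) = (-9.3098 + -5.2195, -1.8210 + 7.4543) = (-14.5293, 5.6333)
End effector: (-14.5293, 5.6333)

Answer: -14.5293 5.6333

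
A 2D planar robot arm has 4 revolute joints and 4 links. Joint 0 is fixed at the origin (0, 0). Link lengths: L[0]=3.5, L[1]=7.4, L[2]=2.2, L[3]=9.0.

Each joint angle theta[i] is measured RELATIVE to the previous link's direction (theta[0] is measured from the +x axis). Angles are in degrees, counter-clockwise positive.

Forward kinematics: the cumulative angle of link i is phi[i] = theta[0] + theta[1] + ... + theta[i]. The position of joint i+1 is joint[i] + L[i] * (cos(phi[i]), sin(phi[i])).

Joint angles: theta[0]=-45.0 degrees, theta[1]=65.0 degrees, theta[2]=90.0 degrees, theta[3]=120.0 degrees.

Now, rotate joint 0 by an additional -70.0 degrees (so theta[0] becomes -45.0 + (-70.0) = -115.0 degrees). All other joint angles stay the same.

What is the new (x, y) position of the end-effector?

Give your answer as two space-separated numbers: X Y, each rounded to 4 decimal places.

joint[0] = (0.0000, 0.0000)  (base)
link 0: phi[0] = -115 = -115 deg
  cos(-115 deg) = -0.4226, sin(-115 deg) = -0.9063
  joint[1] = (0.0000, 0.0000) + 3.5 * (-0.4226, -0.9063) = (0.0000 + -1.4792, 0.0000 + -3.1721) = (-1.4792, -3.1721)
link 1: phi[1] = -115 + 65 = -50 deg
  cos(-50 deg) = 0.6428, sin(-50 deg) = -0.7660
  joint[2] = (-1.4792, -3.1721) + 7.4 * (0.6428, -0.7660) = (-1.4792 + 4.7566, -3.1721 + -5.6687) = (3.2775, -8.8408)
link 2: phi[2] = -115 + 65 + 90 = 40 deg
  cos(40 deg) = 0.7660, sin(40 deg) = 0.6428
  joint[3] = (3.2775, -8.8408) + 2.2 * (0.7660, 0.6428) = (3.2775 + 1.6853, -8.8408 + 1.4141) = (4.9628, -7.4267)
link 3: phi[3] = -115 + 65 + 90 + 120 = 160 deg
  cos(160 deg) = -0.9397, sin(160 deg) = 0.3420
  joint[4] = (4.9628, -7.4267) + 9 * (-0.9397, 0.3420) = (4.9628 + -8.4572, -7.4267 + 3.0782) = (-3.4945, -4.3485)
End effector: (-3.4945, -4.3485)

Answer: -3.4945 -4.3485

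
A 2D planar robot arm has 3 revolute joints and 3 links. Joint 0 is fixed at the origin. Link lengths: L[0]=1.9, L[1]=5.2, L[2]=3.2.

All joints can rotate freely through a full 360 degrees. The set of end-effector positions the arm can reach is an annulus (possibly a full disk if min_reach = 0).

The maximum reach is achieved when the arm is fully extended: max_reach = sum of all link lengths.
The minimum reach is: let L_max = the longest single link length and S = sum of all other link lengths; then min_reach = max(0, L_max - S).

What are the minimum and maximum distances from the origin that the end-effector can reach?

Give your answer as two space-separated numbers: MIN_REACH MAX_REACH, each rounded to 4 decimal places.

Answer: 0.1000 10.3000

Derivation:
Link lengths: [1.9, 5.2, 3.2]
max_reach = 1.9 + 5.2 + 3.2 = 10.3
L_max = max([1.9, 5.2, 3.2]) = 5.2
S (sum of others) = 10.3 - 5.2 = 5.1
min_reach = max(0, 5.2 - 5.1) = max(0, 0.1) = 0.1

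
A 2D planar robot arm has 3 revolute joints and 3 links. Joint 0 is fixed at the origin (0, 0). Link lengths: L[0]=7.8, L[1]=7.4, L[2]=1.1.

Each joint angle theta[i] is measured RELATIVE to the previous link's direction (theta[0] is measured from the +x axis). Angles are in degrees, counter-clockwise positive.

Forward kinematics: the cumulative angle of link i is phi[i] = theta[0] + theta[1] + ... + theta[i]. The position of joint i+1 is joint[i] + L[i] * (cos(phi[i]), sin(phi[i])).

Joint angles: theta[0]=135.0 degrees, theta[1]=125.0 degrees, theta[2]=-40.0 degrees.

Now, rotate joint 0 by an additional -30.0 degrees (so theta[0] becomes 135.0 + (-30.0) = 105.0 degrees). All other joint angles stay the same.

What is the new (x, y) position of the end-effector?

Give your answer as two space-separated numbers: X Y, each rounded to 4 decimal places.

joint[0] = (0.0000, 0.0000)  (base)
link 0: phi[0] = 105 = 105 deg
  cos(105 deg) = -0.2588, sin(105 deg) = 0.9659
  joint[1] = (0.0000, 0.0000) + 7.8 * (-0.2588, 0.9659) = (0.0000 + -2.0188, 0.0000 + 7.5342) = (-2.0188, 7.5342)
link 1: phi[1] = 105 + 125 = 230 deg
  cos(230 deg) = -0.6428, sin(230 deg) = -0.7660
  joint[2] = (-2.0188, 7.5342) + 7.4 * (-0.6428, -0.7660) = (-2.0188 + -4.7566, 7.5342 + -5.6687) = (-6.7754, 1.8655)
link 2: phi[2] = 105 + 125 + -40 = 190 deg
  cos(190 deg) = -0.9848, sin(190 deg) = -0.1736
  joint[3] = (-6.7754, 1.8655) + 1.1 * (-0.9848, -0.1736) = (-6.7754 + -1.0833, 1.8655 + -0.1910) = (-7.8587, 1.6745)
End effector: (-7.8587, 1.6745)

Answer: -7.8587 1.6745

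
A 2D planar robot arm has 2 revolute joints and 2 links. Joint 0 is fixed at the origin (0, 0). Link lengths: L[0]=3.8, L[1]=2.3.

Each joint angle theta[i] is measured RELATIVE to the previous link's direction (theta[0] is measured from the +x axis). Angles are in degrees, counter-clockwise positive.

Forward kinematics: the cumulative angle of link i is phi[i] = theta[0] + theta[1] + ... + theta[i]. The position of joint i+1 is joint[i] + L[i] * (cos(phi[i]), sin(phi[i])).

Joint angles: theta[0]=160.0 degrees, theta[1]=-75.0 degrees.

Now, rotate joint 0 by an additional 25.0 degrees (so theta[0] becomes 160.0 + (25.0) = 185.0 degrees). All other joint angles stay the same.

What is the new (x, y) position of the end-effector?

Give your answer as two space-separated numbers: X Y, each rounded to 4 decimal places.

Answer: -4.5722 1.8301

Derivation:
joint[0] = (0.0000, 0.0000)  (base)
link 0: phi[0] = 185 = 185 deg
  cos(185 deg) = -0.9962, sin(185 deg) = -0.0872
  joint[1] = (0.0000, 0.0000) + 3.8 * (-0.9962, -0.0872) = (0.0000 + -3.7855, 0.0000 + -0.3312) = (-3.7855, -0.3312)
link 1: phi[1] = 185 + -75 = 110 deg
  cos(110 deg) = -0.3420, sin(110 deg) = 0.9397
  joint[2] = (-3.7855, -0.3312) + 2.3 * (-0.3420, 0.9397) = (-3.7855 + -0.7866, -0.3312 + 2.1613) = (-4.5722, 1.8301)
End effector: (-4.5722, 1.8301)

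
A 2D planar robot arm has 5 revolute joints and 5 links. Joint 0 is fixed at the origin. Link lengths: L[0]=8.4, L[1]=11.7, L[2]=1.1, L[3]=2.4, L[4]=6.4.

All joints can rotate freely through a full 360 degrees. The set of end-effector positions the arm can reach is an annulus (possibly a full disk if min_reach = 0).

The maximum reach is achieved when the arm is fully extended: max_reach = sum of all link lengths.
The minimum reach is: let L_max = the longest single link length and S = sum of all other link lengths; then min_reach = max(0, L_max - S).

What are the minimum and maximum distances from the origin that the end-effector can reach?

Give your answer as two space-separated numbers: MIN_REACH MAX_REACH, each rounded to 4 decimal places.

Answer: 0.0000 30.0000

Derivation:
Link lengths: [8.4, 11.7, 1.1, 2.4, 6.4]
max_reach = 8.4 + 11.7 + 1.1 + 2.4 + 6.4 = 30
L_max = max([8.4, 11.7, 1.1, 2.4, 6.4]) = 11.7
S (sum of others) = 30 - 11.7 = 18.3
min_reach = max(0, 11.7 - 18.3) = max(0, -6.6) = 0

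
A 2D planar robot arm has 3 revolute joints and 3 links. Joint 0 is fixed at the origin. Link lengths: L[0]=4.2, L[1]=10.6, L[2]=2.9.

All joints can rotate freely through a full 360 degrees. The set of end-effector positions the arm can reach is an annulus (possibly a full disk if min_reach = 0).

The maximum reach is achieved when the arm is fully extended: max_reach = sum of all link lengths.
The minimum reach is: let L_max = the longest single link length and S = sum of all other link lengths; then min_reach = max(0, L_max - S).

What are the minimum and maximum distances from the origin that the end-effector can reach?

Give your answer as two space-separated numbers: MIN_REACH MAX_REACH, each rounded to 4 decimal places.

Answer: 3.5000 17.7000

Derivation:
Link lengths: [4.2, 10.6, 2.9]
max_reach = 4.2 + 10.6 + 2.9 = 17.7
L_max = max([4.2, 10.6, 2.9]) = 10.6
S (sum of others) = 17.7 - 10.6 = 7.1
min_reach = max(0, 10.6 - 7.1) = max(0, 3.5) = 3.5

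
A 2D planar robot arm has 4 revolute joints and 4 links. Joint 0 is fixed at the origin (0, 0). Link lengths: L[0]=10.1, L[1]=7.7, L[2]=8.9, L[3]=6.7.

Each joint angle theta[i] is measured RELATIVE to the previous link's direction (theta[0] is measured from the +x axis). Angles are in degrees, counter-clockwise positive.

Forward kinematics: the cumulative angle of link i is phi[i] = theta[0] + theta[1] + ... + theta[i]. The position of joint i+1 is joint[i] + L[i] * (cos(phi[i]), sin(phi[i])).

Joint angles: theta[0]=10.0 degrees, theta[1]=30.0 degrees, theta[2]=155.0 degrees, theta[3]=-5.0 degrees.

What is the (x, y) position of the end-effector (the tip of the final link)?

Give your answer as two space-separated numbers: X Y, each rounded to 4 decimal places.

Answer: 0.6501 3.2364

Derivation:
joint[0] = (0.0000, 0.0000)  (base)
link 0: phi[0] = 10 = 10 deg
  cos(10 deg) = 0.9848, sin(10 deg) = 0.1736
  joint[1] = (0.0000, 0.0000) + 10.1 * (0.9848, 0.1736) = (0.0000 + 9.9466, 0.0000 + 1.7538) = (9.9466, 1.7538)
link 1: phi[1] = 10 + 30 = 40 deg
  cos(40 deg) = 0.7660, sin(40 deg) = 0.6428
  joint[2] = (9.9466, 1.7538) + 7.7 * (0.7660, 0.6428) = (9.9466 + 5.8985, 1.7538 + 4.9495) = (15.8451, 6.7033)
link 2: phi[2] = 10 + 30 + 155 = 195 deg
  cos(195 deg) = -0.9659, sin(195 deg) = -0.2588
  joint[3] = (15.8451, 6.7033) + 8.9 * (-0.9659, -0.2588) = (15.8451 + -8.5967, 6.7033 + -2.3035) = (7.2484, 4.3998)
link 3: phi[3] = 10 + 30 + 155 + -5 = 190 deg
  cos(190 deg) = -0.9848, sin(190 deg) = -0.1736
  joint[4] = (7.2484, 4.3998) + 6.7 * (-0.9848, -0.1736) = (7.2484 + -6.5982, 4.3998 + -1.1634) = (0.6501, 3.2364)
End effector: (0.6501, 3.2364)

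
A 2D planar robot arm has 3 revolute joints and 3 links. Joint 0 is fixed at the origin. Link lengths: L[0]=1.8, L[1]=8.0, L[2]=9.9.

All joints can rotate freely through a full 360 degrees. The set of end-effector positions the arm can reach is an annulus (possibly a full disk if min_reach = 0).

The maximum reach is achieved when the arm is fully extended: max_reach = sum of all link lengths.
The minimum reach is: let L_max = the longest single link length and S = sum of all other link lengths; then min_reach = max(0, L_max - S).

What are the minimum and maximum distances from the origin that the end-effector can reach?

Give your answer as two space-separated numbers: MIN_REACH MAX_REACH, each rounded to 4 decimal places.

Link lengths: [1.8, 8.0, 9.9]
max_reach = 1.8 + 8 + 9.9 = 19.7
L_max = max([1.8, 8.0, 9.9]) = 9.9
S (sum of others) = 19.7 - 9.9 = 9.8
min_reach = max(0, 9.9 - 9.8) = max(0, 0.1) = 0.1

Answer: 0.1000 19.7000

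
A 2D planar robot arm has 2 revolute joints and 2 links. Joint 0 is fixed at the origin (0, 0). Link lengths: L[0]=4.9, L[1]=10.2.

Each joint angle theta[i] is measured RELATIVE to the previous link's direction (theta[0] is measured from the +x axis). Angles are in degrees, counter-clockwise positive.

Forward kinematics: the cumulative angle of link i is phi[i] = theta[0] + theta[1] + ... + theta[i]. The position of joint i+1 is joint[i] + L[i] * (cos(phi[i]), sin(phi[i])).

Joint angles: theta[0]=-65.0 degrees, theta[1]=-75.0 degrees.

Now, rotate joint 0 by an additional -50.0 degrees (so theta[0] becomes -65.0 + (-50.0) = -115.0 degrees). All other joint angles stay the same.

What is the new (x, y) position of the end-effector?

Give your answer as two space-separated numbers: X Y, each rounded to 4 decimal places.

Answer: -12.1159 -2.6697

Derivation:
joint[0] = (0.0000, 0.0000)  (base)
link 0: phi[0] = -115 = -115 deg
  cos(-115 deg) = -0.4226, sin(-115 deg) = -0.9063
  joint[1] = (0.0000, 0.0000) + 4.9 * (-0.4226, -0.9063) = (0.0000 + -2.0708, 0.0000 + -4.4409) = (-2.0708, -4.4409)
link 1: phi[1] = -115 + -75 = -190 deg
  cos(-190 deg) = -0.9848, sin(-190 deg) = 0.1736
  joint[2] = (-2.0708, -4.4409) + 10.2 * (-0.9848, 0.1736) = (-2.0708 + -10.0450, -4.4409 + 1.7712) = (-12.1159, -2.6697)
End effector: (-12.1159, -2.6697)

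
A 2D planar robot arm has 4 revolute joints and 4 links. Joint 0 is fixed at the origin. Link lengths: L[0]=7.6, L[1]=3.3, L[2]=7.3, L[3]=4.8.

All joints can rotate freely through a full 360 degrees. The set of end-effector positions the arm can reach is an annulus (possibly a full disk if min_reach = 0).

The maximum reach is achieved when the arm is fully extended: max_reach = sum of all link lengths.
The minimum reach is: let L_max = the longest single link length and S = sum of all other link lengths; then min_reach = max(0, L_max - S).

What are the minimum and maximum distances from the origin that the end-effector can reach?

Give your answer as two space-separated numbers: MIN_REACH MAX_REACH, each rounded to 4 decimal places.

Link lengths: [7.6, 3.3, 7.3, 4.8]
max_reach = 7.6 + 3.3 + 7.3 + 4.8 = 23
L_max = max([7.6, 3.3, 7.3, 4.8]) = 7.6
S (sum of others) = 23 - 7.6 = 15.4
min_reach = max(0, 7.6 - 15.4) = max(0, -7.8) = 0

Answer: 0.0000 23.0000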